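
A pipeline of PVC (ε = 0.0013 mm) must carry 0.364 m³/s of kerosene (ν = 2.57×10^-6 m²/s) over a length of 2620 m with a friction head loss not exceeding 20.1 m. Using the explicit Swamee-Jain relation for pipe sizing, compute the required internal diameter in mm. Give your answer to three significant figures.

D ≈ 462 mm

Swamee-Jain (Type III): D = 0.66·[ε^1.25·(LQ²/(gh_f))^4.75 + ν·Q^9.4·(L/(gh_f))^5.2]^0.04
LQ²/(gh_f) = 1.761; L/(gh_f) = 13.29
Term 1 = ε^1.25·(…)^4.75 = 6.44×10^-7; Term 2 = ν·Q^9.4·(…)^5.2 = 1.34×10^-4
D = 0.66·(6.44×10^-7 + 1.34×10^-4)^0.04 = 0.4620 m = 462 mm
Check: V = 2.17 m/s, Re = 3.90×10^5, f = 0.01373, h_f = 18.7 m ≈ 20.1 m ✓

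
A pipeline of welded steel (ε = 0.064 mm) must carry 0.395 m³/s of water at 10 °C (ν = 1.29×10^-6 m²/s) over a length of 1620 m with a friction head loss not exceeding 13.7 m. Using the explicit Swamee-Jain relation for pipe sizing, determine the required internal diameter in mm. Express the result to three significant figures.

D ≈ 470 mm

Swamee-Jain (Type III): D = 0.66·[ε^1.25·(LQ²/(gh_f))^4.75 + ν·Q^9.4·(L/(gh_f))^5.2]^0.04
LQ²/(gh_f) = 1.881; L/(gh_f) = 12.05
Term 1 = ε^1.25·(…)^4.75 = 1.15×10^-4; Term 2 = ν·Q^9.4·(…)^5.2 = 8.72×10^-5
D = 0.66·(1.15×10^-4 + 8.72×10^-5)^0.04 = 0.4697 m = 470 mm
Check: V = 2.28 m/s, Re = 8.30×10^5, f = 0.01421, h_f = 13.0 m ≈ 13.7 m ✓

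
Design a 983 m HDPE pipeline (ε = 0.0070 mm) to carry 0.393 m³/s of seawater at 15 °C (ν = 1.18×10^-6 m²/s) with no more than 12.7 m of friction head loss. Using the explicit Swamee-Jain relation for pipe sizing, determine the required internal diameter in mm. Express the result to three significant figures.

D ≈ 415 mm

Swamee-Jain (Type III): D = 0.66·[ε^1.25·(LQ²/(gh_f))^4.75 + ν·Q^9.4·(L/(gh_f))^5.2]^0.04
LQ²/(gh_f) = 1.219; L/(gh_f) = 7.890
Term 1 = ε^1.25·(…)^4.75 = 9.21×10^-7; Term 2 = ν·Q^9.4·(…)^5.2 = 8.39×10^-6
D = 0.66·(9.21×10^-7 + 8.39×10^-6)^0.04 = 0.4153 m = 415 mm
Check: V = 2.90 m/s, Re = 1.02×10^6, f = 0.01198, h_f = 12.2 m ≈ 12.7 m ✓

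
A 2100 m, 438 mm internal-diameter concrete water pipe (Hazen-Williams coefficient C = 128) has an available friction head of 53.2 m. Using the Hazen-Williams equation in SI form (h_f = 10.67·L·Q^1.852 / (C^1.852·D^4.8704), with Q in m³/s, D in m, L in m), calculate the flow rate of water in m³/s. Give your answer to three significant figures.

Rearranging: Q = [h_f·C^1.852·D^4.8704 / (10.67·L)]^(1/1.852)
Q = [53.2·128^1.852·0.438^4.8704 / (10.67·2100)]^0.540 = 0.5588 m³/s

Q ≈ 0.559 m³/s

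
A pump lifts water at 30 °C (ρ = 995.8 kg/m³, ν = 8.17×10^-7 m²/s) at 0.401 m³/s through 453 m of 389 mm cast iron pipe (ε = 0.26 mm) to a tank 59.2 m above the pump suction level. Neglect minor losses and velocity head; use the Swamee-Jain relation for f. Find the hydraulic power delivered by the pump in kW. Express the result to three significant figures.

V = 4Q/(πD²) = 3.374 m/s; Re = 1.61×10^6; ε/D = 6.68×10^-4; f = 0.01818
h_f = f(L/D)V²/2g = 12.28 m
Total head H = z + h_f = 59.2 + 12.28 = 71.48 m
P_hyd = ρgQH = 995.8·9.81·0.401·71.48 = 280.0 kW

P_hyd ≈ 280 kW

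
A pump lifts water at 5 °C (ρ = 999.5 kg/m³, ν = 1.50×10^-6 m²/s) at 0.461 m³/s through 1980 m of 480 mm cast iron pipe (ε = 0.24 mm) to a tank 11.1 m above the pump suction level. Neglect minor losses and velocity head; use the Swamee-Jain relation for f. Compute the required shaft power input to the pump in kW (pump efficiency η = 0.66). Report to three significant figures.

P_shaft ≈ 239 kW

V = 4Q/(πD²) = 2.548 m/s; Re = 8.15×10^5; ε/D = 5.00×10^-4; f = 0.01741
h_f = f(L/D)V²/2g = 23.76 m
Total head H = z + h_f = 11.1 + 23.76 = 34.86 m
P_hyd = ρgQH = 999.5·9.81·0.461·34.86 = 157.6 kW
P_shaft = P_hyd/η = 157.6/0.66 = 238.8 kW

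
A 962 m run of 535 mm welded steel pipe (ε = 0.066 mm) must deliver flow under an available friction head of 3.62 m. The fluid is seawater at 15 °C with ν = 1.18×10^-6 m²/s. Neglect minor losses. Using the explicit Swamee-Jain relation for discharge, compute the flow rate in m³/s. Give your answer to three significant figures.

Swamee-Jain (Type II): Q = -0.965·√(gD⁵h_f/L)·ln[ε/(3.7D) + √(3.17ν²L/(gD³h_f))]
√(gD⁵h_f/L) = √(9.81·0.535⁵·3.62/962) = 0.04022
ε/(3.7D) = 3.33×10^-5; √(3.17ν²L/(gD³h_f)) = 2.79×10^-5
Q = -0.965·0.04022·ln(6.129×10^-5) = 0.3765 m³/s
Check: V = 1.67 m/s, Re = 7.59×10^5, f = 0.01415, h_f = 3.64 m ≈ 3.62 m ✓

Q ≈ 0.377 m³/s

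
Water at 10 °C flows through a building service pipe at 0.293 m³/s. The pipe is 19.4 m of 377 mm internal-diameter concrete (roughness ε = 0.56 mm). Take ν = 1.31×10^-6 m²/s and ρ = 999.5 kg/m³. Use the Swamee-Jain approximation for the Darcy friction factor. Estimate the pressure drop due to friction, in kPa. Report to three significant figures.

V = 4Q/(πD²) = 4·0.293/(π·0.377²) = 2.625 m/s
Re = VD/ν = 2.625·0.377/1.31×10^-6 = 7.55×10^5 → turbulent
ε/D = 0.56/377 = 0.00149
Swamee-Jain: f = 0.02207
h_f = f(L/D)V²/(2g) = 0.02207·(19.4/0.377)·2.625²/(2·9.81) = 0.3988 m
Δp = ρg·h_f = 999.5·9.81·0.3988 = 3.910 kPa

Δp ≈ 3.91 kPa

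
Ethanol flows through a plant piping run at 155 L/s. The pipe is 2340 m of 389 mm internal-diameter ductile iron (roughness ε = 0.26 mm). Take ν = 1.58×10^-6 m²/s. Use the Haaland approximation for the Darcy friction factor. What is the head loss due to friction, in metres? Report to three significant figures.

V = 4Q/(πD²) = 4·0.155/(π·0.389²) = 1.304 m/s
Re = VD/ν = 1.304·0.389/1.58×10^-6 = 3.21×10^5 → turbulent
ε/D = 0.26/389 = 6.68×10^-4
Haaland: f = 0.01892
h_f = f(L/D)V²/(2g) = 0.01892·(2340/0.389)·1.304²/(2·9.81) = 9.868 m

h_f ≈ 9.87 m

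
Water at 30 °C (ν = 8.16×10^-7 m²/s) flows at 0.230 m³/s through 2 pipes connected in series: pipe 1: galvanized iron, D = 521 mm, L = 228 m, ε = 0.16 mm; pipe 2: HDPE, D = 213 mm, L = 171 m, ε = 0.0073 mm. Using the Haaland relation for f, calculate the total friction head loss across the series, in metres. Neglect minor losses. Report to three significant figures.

Pipe 1: V = 1.079 m/s, Re = 6.89×10^5, ε/D = 3.07×10^-4, f = 0.01592, h_1 = f(L/D)V²/2g = 0.4133 m
Pipe 2: V = 6.455 m/s, Re = 1.68×10^6, ε/D = 3.43×10^-5, f = 0.01152, h_2 = f(L/D)V²/2g = 19.65 m
Series → Q common, losses add: H = Σh = 20.06 m

H ≈ 20.1 m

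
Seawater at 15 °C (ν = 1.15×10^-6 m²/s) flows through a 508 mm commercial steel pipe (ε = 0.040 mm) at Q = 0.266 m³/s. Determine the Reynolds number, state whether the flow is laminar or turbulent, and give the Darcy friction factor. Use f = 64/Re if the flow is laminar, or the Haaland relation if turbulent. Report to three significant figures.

V = 4Q/(πD²) = 1.312 m/s
Re = VD/ν = 1.312·0.508/1.15×10^-6 = 5.80×10^5
Re > 4000 → turbulent; ε/D = 7.87×10^-5
Haaland: f = 0.01377

Re ≈ 5.80×10^5; turbulent; f ≈ 0.0138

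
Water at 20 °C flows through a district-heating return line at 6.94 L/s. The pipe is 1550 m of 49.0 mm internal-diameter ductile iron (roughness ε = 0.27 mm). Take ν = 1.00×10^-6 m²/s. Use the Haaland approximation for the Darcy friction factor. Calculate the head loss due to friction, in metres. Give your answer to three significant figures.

h_f ≈ 694 m

V = 4Q/(πD²) = 4·0.00694/(π·0.0490²) = 3.680 m/s
Re = VD/ν = 3.680·0.0490/1.00×10^-6 = 1.80×10^5 → turbulent
ε/D = 0.27/49.0 = 0.00551
Haaland: f = 0.03179
h_f = f(L/D)V²/(2g) = 0.03179·(1550/0.0490)·3.680²/(2·9.81) = 694.3 m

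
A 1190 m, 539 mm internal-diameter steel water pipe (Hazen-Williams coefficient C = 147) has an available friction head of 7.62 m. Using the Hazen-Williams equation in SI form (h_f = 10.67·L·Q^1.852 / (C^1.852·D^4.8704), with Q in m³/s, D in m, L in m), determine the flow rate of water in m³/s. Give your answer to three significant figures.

Q ≈ 0.527 m³/s

Rearranging: Q = [h_f·C^1.852·D^4.8704 / (10.67·L)]^(1/1.852)
Q = [7.62·147^1.852·0.539^4.8704 / (10.67·1190)]^0.540 = 0.5270 m³/s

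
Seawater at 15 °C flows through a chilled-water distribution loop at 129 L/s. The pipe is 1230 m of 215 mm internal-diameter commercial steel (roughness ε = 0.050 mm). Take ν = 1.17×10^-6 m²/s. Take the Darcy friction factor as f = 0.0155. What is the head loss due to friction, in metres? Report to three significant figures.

h_f ≈ 57.1 m

V = 4Q/(πD²) = 4·0.129/(π·0.215²) = 3.553 m/s
h_f = f(L/D)V²/(2g) = 0.01550·(1230/0.215)·3.553²/(2·9.81) = 57.06 m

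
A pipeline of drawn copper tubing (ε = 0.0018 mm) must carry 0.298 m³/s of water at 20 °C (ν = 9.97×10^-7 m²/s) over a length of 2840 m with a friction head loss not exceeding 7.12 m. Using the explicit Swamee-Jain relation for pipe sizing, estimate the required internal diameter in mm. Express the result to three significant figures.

Swamee-Jain (Type III): D = 0.66·[ε^1.25·(LQ²/(gh_f))^4.75 + ν·Q^9.4·(L/(gh_f))^5.2]^0.04
LQ²/(gh_f) = 3.611; L/(gh_f) = 40.66
Term 1 = ε^1.25·(…)^4.75 = 2.94×10^-5; Term 2 = ν·Q^9.4·(…)^5.2 = 0.00265
D = 0.66·(2.94×10^-5 + 0.00265)^0.04 = 0.5208 m = 521 mm
Check: V = 1.40 m/s, Re = 7.31×10^5, f = 0.01232, h_f = 6.70 m ≈ 7.12 m ✓

D ≈ 521 mm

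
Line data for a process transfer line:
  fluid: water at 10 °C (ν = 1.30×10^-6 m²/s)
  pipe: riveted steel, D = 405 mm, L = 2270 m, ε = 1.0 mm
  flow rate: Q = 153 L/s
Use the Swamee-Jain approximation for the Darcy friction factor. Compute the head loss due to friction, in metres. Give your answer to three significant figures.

V = 4Q/(πD²) = 4·0.153/(π·0.405²) = 1.188 m/s
Re = VD/ν = 1.188·0.405/1.30×10^-6 = 3.70×10^5 → turbulent
ε/D = 1.0/405 = 0.00247
Swamee-Jain: f = 0.02534
h_f = f(L/D)V²/(2g) = 0.02534·(2270/0.405)·1.188²/(2·9.81) = 10.21 m

h_f ≈ 10.2 m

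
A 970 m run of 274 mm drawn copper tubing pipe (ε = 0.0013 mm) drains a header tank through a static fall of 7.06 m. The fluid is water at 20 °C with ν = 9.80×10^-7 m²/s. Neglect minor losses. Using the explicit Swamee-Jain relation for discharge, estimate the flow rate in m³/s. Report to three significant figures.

Swamee-Jain (Type II): Q = -0.965·√(gD⁵h_f/L)·ln[ε/(3.7D) + √(3.17ν²L/(gD³h_f))]
√(gD⁵h_f/L) = √(9.81·0.274⁵·7.06/970) = 0.01050
ε/(3.7D) = 1.28×10^-6; √(3.17ν²L/(gD³h_f)) = 4.55×10^-5
Q = -0.965·0.01050·ln(4.681×10^-5) = 0.1010 m³/s
Check: V = 1.71 m/s, Re = 4.79×10^5, f = 0.01327, h_f = 7.03 m ≈ 7.06 m ✓

Q ≈ 0.101 m³/s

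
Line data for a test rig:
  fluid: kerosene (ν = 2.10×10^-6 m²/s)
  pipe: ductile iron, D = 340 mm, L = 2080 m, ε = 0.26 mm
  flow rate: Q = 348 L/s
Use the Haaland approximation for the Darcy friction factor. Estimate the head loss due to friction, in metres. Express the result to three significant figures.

h_f ≈ 86.9 m

V = 4Q/(πD²) = 4·0.348/(π·0.340²) = 3.833 m/s
Re = VD/ν = 3.833·0.340/2.10×10^-6 = 6.21×10^5 → turbulent
ε/D = 0.26/340 = 7.65×10^-4
Haaland: f = 0.01896
h_f = f(L/D)V²/(2g) = 0.01896·(2080/0.340)·3.833²/(2·9.81) = 86.87 m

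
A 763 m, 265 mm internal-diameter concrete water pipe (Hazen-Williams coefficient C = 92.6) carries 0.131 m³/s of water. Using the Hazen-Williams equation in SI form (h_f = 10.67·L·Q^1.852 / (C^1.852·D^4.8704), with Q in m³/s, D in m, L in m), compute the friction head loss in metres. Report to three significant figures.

h_f ≈ 27.7 m

h_f = 10.67·763·0.131^1.852 / (92.6^1.852·0.265^4.8704) = 27.72 m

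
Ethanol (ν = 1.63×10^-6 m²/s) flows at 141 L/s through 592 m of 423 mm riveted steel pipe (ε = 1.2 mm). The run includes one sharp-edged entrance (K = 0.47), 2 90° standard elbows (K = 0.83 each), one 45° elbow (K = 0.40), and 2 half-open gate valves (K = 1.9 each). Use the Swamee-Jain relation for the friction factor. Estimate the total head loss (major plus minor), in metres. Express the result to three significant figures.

V = 4Q/(πD²) = 1.003 m/s; V²/2g = 0.05131 m
Re = 2.60×10^5, ε/D = 0.00284 → f = 0.02646 (Swamee-Jain)
Major: h_f = f(L/D)·V²/2g = 0.02646·1400·0.05131 = 1.900 m
Minor: ΣK = 6.33; h_m = ΣK·V²/2g = 0.3248 m
Total H_L = 1.900 + 0.3248 = 2.225 m

H_L ≈ 2.22 m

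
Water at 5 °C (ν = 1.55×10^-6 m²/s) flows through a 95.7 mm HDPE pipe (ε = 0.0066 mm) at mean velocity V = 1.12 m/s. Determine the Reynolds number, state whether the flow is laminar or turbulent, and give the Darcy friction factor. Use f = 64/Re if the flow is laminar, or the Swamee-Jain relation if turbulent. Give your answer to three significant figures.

Re = VD/ν = 1.120·0.0957/1.55×10^-6 = 6.92×10^4
Re > 4000 → turbulent; ε/D = 6.90×10^-5
Swamee-Jain: f = 0.01966

Re ≈ 6.92×10^4; turbulent; f ≈ 0.0197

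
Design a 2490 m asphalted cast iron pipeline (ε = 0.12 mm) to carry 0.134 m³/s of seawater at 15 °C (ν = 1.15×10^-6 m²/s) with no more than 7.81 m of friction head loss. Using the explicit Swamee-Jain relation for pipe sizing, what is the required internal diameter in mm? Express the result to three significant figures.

Swamee-Jain (Type III): D = 0.66·[ε^1.25·(LQ²/(gh_f))^4.75 + ν·Q^9.4·(L/(gh_f))^5.2]^0.04
LQ²/(gh_f) = 0.5836; L/(gh_f) = 32.50
Term 1 = ε^1.25·(…)^4.75 = 9.73×10^-7; Term 2 = ν·Q^9.4·(…)^5.2 = 5.22×10^-7
D = 0.66·(9.73×10^-7 + 5.22×10^-7)^0.04 = 0.3859 m = 386 mm
Check: V = 1.15 m/s, Re = 3.84×10^5, f = 0.01678, h_f = 7.24 m ≈ 7.81 m ✓

D ≈ 386 mm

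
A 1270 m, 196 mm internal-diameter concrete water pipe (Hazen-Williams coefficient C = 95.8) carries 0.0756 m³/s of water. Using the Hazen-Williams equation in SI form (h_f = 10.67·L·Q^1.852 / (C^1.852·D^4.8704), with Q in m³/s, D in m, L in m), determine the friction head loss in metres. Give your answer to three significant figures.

h_f ≈ 68.0 m

h_f = 10.67·1270·0.0756^1.852 / (95.8^1.852·0.196^4.8704) = 68.00 m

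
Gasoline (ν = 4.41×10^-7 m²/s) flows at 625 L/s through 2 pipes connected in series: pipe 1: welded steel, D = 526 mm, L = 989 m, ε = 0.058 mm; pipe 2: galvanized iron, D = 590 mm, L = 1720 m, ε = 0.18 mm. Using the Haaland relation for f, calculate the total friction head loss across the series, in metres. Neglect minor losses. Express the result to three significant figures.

H ≈ 21.9 m

Pipe 1: V = 2.876 m/s, Re = 3.43×10^6, ε/D = 1.10×10^-4, f = 0.01265, h_1 = f(L/D)V²/2g = 10.03 m
Pipe 2: V = 2.286 m/s, Re = 3.06×10^6, ε/D = 3.05×10^-4, f = 0.01524, h_2 = f(L/D)V²/2g = 11.83 m
Series → Q common, losses add: H = Σh = 21.86 m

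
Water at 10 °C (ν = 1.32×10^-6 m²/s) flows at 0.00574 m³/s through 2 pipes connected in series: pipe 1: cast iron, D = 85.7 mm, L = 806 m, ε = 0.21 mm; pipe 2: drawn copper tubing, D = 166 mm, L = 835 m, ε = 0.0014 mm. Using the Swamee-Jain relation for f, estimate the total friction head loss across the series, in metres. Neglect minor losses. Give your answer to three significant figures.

Pipe 1: V = 0.9951 m/s, Re = 6.46×10^4, ε/D = 0.00245, f = 0.02721, h_1 = f(L/D)V²/2g = 12.92 m
Pipe 2: V = 0.2652 m/s, Re = 3.34×10^4, ε/D = 8.43×10^-6, f = 0.02282, h_2 = f(L/D)V²/2g = 0.4115 m
Series → Q common, losses add: H = Σh = 13.33 m

H ≈ 13.3 m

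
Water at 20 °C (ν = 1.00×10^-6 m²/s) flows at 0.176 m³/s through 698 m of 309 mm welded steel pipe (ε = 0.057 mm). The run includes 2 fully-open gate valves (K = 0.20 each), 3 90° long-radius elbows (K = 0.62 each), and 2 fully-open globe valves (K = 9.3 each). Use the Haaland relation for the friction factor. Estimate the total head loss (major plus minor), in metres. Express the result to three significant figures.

V = 4Q/(πD²) = 2.347 m/s; V²/2g = 0.2807 m
Re = 7.25×10^5, ε/D = 1.84×10^-4 → f = 0.01471 (Haaland)
Major: h_f = f(L/D)·V²/2g = 0.01471·2259·0.2807 = 9.330 m
Minor: ΣK = 20.9; h_m = ΣK·V²/2g = 5.856 m
Total H_L = 9.330 + 5.856 = 15.19 m

H_L ≈ 15.2 m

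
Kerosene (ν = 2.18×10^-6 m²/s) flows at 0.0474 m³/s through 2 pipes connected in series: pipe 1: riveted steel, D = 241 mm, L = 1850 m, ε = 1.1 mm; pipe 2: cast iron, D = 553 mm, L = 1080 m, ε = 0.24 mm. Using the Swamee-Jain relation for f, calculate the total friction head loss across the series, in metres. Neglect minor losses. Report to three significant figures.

Pipe 1: V = 1.039 m/s, Re = 1.15×10^5, ε/D = 0.00456, f = 0.03065, h_1 = f(L/D)V²/2g = 12.95 m
Pipe 2: V = 0.1974 m/s, Re = 5.01×10^4, ε/D = 4.34×10^-4, f = 0.02239, h_2 = f(L/D)V²/2g = 0.08681 m
Series → Q common, losses add: H = Σh = 13.04 m

H ≈ 13.0 m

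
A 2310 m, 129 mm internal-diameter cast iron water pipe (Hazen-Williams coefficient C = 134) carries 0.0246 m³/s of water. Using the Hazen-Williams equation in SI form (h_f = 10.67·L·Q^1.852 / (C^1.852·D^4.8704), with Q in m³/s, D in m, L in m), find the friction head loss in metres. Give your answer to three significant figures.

h_f ≈ 63.7 m

h_f = 10.67·2310·0.0246^1.852 / (134^1.852·0.129^4.8704) = 63.71 m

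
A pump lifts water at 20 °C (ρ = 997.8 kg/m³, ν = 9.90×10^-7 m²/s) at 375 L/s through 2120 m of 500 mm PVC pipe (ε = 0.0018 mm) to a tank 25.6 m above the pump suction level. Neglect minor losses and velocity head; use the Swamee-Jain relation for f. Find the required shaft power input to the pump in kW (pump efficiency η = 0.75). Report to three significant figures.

V = 4Q/(πD²) = 1.910 m/s; Re = 9.65×10^5; ε/D = 3.60×10^-6; f = 0.01177
h_f = f(L/D)V²/2g = 9.275 m
Total head H = z + h_f = 25.6 + 9.275 = 34.87 m
P_hyd = ρgQH = 997.8·9.81·0.375·34.87 = 128.0 kW
P_shaft = P_hyd/η = 128.0/0.75 = 170.7 kW

P_shaft ≈ 171 kW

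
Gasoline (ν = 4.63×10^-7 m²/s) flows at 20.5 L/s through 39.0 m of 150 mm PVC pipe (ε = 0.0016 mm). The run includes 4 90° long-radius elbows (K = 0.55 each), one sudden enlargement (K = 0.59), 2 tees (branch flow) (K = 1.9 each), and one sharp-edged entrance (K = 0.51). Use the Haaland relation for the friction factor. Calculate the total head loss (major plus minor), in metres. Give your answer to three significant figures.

H_L ≈ 0.734 m

V = 4Q/(πD²) = 1.160 m/s; V²/2g = 0.06859 m
Re = 3.76×10^5, ε/D = 1.07×10^-5 → f = 0.01386 (Haaland)
Major: h_f = f(L/D)·V²/2g = 0.01386·260.0·0.06859 = 0.2471 m
Minor: ΣK = 7.10; h_m = ΣK·V²/2g = 0.4870 m
Total H_L = 0.2471 + 0.4870 = 0.7341 m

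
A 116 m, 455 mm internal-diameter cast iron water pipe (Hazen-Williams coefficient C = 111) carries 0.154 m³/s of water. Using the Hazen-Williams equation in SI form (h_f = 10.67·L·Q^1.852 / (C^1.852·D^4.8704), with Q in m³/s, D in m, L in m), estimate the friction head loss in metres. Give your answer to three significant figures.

h_f ≈ 0.292 m

h_f = 10.67·116·0.154^1.852 / (111^1.852·0.455^4.8704) = 0.2921 m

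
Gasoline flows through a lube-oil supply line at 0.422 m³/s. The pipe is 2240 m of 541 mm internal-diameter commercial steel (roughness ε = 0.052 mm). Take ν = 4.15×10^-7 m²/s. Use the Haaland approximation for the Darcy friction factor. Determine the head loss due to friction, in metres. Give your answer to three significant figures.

h_f ≈ 8.93 m

V = 4Q/(πD²) = 4·0.422/(π·0.541²) = 1.836 m/s
Re = VD/ν = 1.836·0.541/4.15×10^-7 = 2.39×10^6 → turbulent
ε/D = 0.052/541 = 9.61×10^-5
Haaland: f = 0.01256
h_f = f(L/D)V²/(2g) = 0.01256·(2240/0.541)·1.836²/(2·9.81) = 8.930 m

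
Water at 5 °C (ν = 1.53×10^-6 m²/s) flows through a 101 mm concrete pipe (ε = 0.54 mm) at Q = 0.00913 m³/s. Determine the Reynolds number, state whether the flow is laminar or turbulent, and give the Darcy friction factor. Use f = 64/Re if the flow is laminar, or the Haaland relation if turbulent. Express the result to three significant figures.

V = 4Q/(πD²) = 1.140 m/s
Re = VD/ν = 1.140·0.101/1.53×10^-6 = 7.52×10^4
Re > 4000 → turbulent; ε/D = 0.00535
Haaland: f = 0.03213

Re ≈ 7.52×10^4; turbulent; f ≈ 0.0321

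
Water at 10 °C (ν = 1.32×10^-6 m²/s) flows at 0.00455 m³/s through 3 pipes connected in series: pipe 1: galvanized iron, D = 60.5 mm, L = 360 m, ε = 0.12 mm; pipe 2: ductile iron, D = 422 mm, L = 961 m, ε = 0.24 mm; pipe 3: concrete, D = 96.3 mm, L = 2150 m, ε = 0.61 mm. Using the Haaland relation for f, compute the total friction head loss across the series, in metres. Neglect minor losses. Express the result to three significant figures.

H ≈ 34.6 m

Pipe 1: V = 1.583 m/s, Re = 7.25×10^4, ε/D = 0.00198, f = 0.02545, h_1 = f(L/D)V²/2g = 19.34 m
Pipe 2: V = 0.03253 m/s, Re = 1.04×10^4, ε/D = 5.69×10^-4, f = 0.03127, h_2 = f(L/D)V²/2g = 0.003841 m
Pipe 3: V = 0.6247 m/s, Re = 4.56×10^4, ε/D = 0.00633, f = 0.03430, h_3 = f(L/D)V²/2g = 15.23 m
Series → Q common, losses add: H = Σh = 34.57 m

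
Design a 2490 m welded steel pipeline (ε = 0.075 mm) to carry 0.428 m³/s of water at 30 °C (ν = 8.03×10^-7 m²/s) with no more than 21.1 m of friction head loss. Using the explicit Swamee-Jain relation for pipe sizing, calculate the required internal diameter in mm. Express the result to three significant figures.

D ≈ 483 mm

Swamee-Jain (Type III): D = 0.66·[ε^1.25·(LQ²/(gh_f))^4.75 + ν·Q^9.4·(L/(gh_f))^5.2]^0.04
LQ²/(gh_f) = 2.204; L/(gh_f) = 12.03
Term 1 = ε^1.25·(…)^4.75 = 2.98×10^-4; Term 2 = ν·Q^9.4·(…)^5.2 = 1.14×10^-4
D = 0.66·(2.98×10^-4 + 1.14×10^-4)^0.04 = 0.4832 m = 483 mm
Check: V = 2.33 m/s, Re = 1.40×10^6, f = 0.01397, h_f = 20.0 m ≈ 21.1 m ✓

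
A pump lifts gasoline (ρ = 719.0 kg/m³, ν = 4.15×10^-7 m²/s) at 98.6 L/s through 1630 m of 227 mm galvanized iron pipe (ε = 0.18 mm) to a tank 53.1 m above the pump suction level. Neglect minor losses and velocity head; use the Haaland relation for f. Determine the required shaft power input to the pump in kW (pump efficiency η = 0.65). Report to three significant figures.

V = 4Q/(πD²) = 2.436 m/s; Re = 1.33×10^6; ε/D = 7.93×10^-4; f = 0.01885
h_f = f(L/D)V²/2g = 40.94 m
Total head H = z + h_f = 53.1 + 40.94 = 94.04 m
P_hyd = ρgQH = 719.0·9.81·0.0986·94.04 = 65.40 kW
P_shaft = P_hyd/η = 65.40/0.65 = 100.6 kW

P_shaft ≈ 101 kW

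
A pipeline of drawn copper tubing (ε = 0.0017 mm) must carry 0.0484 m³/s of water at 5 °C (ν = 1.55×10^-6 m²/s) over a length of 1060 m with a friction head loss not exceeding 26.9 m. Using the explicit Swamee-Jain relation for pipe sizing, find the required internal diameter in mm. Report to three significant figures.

D ≈ 165 mm

Swamee-Jain (Type III): D = 0.66·[ε^1.25·(LQ²/(gh_f))^4.75 + ν·Q^9.4·(L/(gh_f))^5.2]^0.04
LQ²/(gh_f) = 0.009410; L/(gh_f) = 4.017
Term 1 = ε^1.25·(…)^4.75 = 1.45×10^-17; Term 2 = ν·Q^9.4·(…)^5.2 = 9.29×10^-16
D = 0.66·(1.45×10^-17 + 9.29×10^-16)^0.04 = 0.1654 m = 165 mm
Check: V = 2.25 m/s, Re = 2.40×10^5, f = 0.01510, h_f = 25.0 m ≈ 26.9 m ✓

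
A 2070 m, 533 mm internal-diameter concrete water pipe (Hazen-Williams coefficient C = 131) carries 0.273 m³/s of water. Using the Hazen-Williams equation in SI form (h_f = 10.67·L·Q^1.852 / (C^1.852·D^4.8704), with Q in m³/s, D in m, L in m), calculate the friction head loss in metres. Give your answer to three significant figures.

h_f = 10.67·2070·0.273^1.852 / (131^1.852·0.533^4.8704) = 5.125 m

h_f ≈ 5.12 m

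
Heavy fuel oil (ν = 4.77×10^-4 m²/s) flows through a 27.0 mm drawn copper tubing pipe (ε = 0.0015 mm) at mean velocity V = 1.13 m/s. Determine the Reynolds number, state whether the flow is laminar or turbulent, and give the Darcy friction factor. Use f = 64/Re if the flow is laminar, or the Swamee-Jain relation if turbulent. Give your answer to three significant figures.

Re = VD/ν = 1.130·0.0270/4.77×10^-4 = 64.0
Re < 2300 → laminar → f = 64/Re = 1.001

Re ≈ 64.0; laminar; f = 64/Re ≈ 1.00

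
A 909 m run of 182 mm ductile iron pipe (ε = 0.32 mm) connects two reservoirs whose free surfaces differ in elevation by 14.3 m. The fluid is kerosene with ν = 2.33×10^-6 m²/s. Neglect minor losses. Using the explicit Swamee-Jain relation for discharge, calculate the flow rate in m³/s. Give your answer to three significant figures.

Q ≈ 0.0396 m³/s

Swamee-Jain (Type II): Q = -0.965·√(gD⁵h_f/L)·ln[ε/(3.7D) + √(3.17ν²L/(gD³h_f))]
√(gD⁵h_f/L) = √(9.81·0.182⁵·14.3/909) = 0.005551
ε/(3.7D) = 4.75×10^-4; √(3.17ν²L/(gD³h_f)) = 1.36×10^-4
Q = -0.965·0.005551·ln(6.112×10^-4) = 0.03964 m³/s
Check: V = 1.52 m/s, Re = 1.19×10^5, f = 0.02441, h_f = 14.4 m ≈ 14.3 m ✓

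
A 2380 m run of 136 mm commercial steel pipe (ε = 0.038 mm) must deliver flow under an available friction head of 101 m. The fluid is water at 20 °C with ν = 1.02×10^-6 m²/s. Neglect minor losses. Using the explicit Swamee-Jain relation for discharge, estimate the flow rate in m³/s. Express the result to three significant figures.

Q ≈ 0.0379 m³/s

Swamee-Jain (Type II): Q = -0.965·√(gD⁵h_f/L)·ln[ε/(3.7D) + √(3.17ν²L/(gD³h_f))]
√(gD⁵h_f/L) = √(9.81·0.136⁵·101/2380) = 0.004401
ε/(3.7D) = 7.55×10^-5; √(3.17ν²L/(gD³h_f)) = 5.61×10^-5
Q = -0.965·0.004401·ln(1.316×10^-4) = 0.03795 m³/s
Check: V = 2.61 m/s, Re = 3.48×10^5, f = 0.01668, h_f = 102 m ≈ 101 m ✓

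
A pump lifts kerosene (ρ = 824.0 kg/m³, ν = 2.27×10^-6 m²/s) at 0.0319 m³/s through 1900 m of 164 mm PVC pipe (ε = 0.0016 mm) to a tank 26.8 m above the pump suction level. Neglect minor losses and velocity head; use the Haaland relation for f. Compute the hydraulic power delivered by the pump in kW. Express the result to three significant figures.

V = 4Q/(πD²) = 1.510 m/s; Re = 1.09×10^5; ε/D = 9.76×10^-6; f = 0.01754
h_f = f(L/D)V²/2g = 23.62 m
Total head H = z + h_f = 26.8 + 23.62 = 50.42 m
P_hyd = ρgQH = 824.0·9.81·0.0319·50.42 = 13.00 kW

P_hyd ≈ 13.0 kW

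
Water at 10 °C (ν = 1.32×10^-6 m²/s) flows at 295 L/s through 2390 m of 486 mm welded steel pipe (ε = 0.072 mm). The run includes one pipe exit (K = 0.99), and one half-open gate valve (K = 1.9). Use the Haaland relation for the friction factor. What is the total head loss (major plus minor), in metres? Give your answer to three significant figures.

V = 4Q/(πD²) = 1.590 m/s; V²/2g = 0.1289 m
Re = 5.85×10^5, ε/D = 1.48×10^-4 → f = 0.01457 (Haaland)
Major: h_f = f(L/D)·V²/2g = 0.01457·4918·0.1289 = 9.232 m
Minor: ΣK = 2.89; h_m = ΣK·V²/2g = 0.3725 m
Total H_L = 9.232 + 0.3725 = 9.605 m

H_L ≈ 9.60 m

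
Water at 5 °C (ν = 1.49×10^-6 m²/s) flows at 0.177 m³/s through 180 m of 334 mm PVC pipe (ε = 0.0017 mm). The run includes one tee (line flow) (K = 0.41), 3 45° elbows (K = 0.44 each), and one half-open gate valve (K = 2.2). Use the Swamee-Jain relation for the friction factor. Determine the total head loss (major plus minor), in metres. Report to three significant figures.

V = 4Q/(πD²) = 2.020 m/s; V²/2g = 0.2080 m
Re = 4.53×10^5, ε/D = 5.09×10^-6 → f = 0.01340 (Swamee-Jain)
Major: h_f = f(L/D)·V²/2g = 0.01340·538.9·0.2080 = 1.503 m
Minor: ΣK = 3.93; h_m = ΣK·V²/2g = 0.8175 m
Total H_L = 1.503 + 0.8175 = 2.320 m

H_L ≈ 2.32 m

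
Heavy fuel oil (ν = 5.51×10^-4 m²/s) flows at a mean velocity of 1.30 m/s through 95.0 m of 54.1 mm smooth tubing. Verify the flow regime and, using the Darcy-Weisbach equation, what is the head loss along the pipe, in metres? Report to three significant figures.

h_f ≈ 75.8 m

Re = VD/ν = 1.30·0.05410/5.51×10^-4 = 128 → laminar (Re < 2300)
f = 64/Re = 0.5014
h_f = f(L/D)V²/(2g) = 0.5014·(95.0/0.05410)·1.30²/(2·9.81) = 75.84 m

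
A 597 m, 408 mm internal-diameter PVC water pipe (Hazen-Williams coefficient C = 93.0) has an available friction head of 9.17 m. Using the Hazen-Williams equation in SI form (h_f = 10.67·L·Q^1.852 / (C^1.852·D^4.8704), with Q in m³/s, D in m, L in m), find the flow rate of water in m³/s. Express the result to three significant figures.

Rearranging: Q = [h_f·C^1.852·D^4.8704 / (10.67·L)]^(1/1.852)
Q = [9.17·93.0^1.852·0.408^4.8704 / (10.67·597)]^0.540 = 0.2571 m³/s

Q ≈ 0.257 m³/s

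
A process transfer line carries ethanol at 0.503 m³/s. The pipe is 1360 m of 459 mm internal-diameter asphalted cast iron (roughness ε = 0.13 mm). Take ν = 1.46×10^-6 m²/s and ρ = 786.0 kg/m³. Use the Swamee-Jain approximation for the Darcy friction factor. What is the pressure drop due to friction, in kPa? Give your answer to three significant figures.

Δp ≈ 168 kPa

V = 4Q/(πD²) = 4·0.503/(π·0.459²) = 3.040 m/s
Re = VD/ν = 3.040·0.459/1.46×10^-6 = 9.56×10^5 → turbulent
ε/D = 0.13/459 = 2.83×10^-4
Swamee-Jain: f = 0.01564
h_f = f(L/D)V²/(2g) = 0.01564·(1360/0.459)·3.040²/(2·9.81) = 21.82 m
Δp = ρg·h_f = 786.0·9.81·21.82 = 168.3 kPa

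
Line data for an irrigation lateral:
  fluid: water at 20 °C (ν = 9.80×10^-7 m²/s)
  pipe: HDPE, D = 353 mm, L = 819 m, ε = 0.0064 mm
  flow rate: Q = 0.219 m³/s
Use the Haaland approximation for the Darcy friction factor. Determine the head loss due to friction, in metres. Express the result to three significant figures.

h_f ≈ 7.29 m

V = 4Q/(πD²) = 4·0.219/(π·0.353²) = 2.238 m/s
Re = VD/ν = 2.238·0.353/9.80×10^-7 = 8.06×10^5 → turbulent
ε/D = 0.0064/353 = 1.81×10^-5
Haaland: f = 0.01231
h_f = f(L/D)V²/(2g) = 0.01231·(819/0.353)·2.238²/(2·9.81) = 7.289 m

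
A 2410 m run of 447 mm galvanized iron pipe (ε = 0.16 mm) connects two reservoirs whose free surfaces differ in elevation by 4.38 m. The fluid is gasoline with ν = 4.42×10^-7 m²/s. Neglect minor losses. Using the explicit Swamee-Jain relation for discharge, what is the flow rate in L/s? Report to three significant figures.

Swamee-Jain (Type II): Q = -0.965·√(gD⁵h_f/L)·ln[ε/(3.7D) + √(3.17ν²L/(gD³h_f))]
√(gD⁵h_f/L) = √(9.81·0.447⁵·4.38/2410) = 0.01784
ε/(3.7D) = 9.67×10^-5; √(3.17ν²L/(gD³h_f)) = 1.97×10^-5
Q = -0.965·0.01784·ln(1.165×10^-4) = 0.1559 m³/s
Check: V = 0.994 m/s, Re = 1.00×10^6, f = 0.01625, h_f = 4.41 m ≈ 4.38 m ✓

Q ≈ 156 L/s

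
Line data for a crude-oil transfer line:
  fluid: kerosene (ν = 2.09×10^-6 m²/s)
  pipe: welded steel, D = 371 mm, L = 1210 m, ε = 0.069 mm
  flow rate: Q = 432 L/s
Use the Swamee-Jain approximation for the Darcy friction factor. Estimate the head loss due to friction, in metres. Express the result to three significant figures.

h_f ≈ 39.7 m

V = 4Q/(πD²) = 4·0.432/(π·0.371²) = 3.996 m/s
Re = VD/ν = 3.996·0.371/2.09×10^-6 = 7.09×10^5 → turbulent
ε/D = 0.069/371 = 1.86×10^-4
Swamee-Jain: f = 0.01495
h_f = f(L/D)V²/(2g) = 0.01495·(1210/0.371)·3.996²/(2·9.81) = 39.68 m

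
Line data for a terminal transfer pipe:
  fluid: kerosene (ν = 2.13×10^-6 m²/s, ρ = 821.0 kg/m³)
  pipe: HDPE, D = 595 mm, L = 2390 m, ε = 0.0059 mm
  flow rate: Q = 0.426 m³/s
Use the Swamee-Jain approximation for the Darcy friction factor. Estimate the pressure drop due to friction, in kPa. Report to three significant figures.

V = 4Q/(πD²) = 4·0.426/(π·0.595²) = 1.532 m/s
Re = VD/ν = 1.532·0.595/2.13×10^-6 = 4.28×10^5 → turbulent
ε/D = 0.0059/595 = 9.92×10^-6
Swamee-Jain: f = 0.01361
h_f = f(L/D)V²/(2g) = 0.01361·(2390/0.595)·1.532²/(2·9.81) = 6.539 m
Δp = ρg·h_f = 821.0·9.81·6.539 = 52.67 kPa

Δp ≈ 52.7 kPa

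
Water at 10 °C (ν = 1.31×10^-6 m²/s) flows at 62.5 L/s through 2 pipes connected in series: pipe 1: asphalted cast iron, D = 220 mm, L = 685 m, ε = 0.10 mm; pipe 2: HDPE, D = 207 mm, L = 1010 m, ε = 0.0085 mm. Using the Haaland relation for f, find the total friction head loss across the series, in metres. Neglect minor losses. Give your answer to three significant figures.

H ≈ 20.3 m

Pipe 1: V = 1.644 m/s, Re = 2.76×10^5, ε/D = 4.55×10^-4, f = 0.01791, h_1 = f(L/D)V²/2g = 7.684 m
Pipe 2: V = 1.857 m/s, Re = 2.93×10^5, ε/D = 4.11×10^-5, f = 0.01475, h_2 = f(L/D)V²/2g = 12.65 m
Series → Q common, losses add: H = Σh = 20.34 m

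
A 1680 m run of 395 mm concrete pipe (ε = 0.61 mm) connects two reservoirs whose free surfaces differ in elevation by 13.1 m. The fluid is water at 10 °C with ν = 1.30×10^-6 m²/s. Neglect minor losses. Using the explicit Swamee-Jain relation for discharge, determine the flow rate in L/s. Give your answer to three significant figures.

Swamee-Jain (Type II): Q = -0.965·√(gD⁵h_f/L)·ln[ε/(3.7D) + √(3.17ν²L/(gD³h_f))]
√(gD⁵h_f/L) = √(9.81·0.395⁵·13.1/1680) = 0.02712
ε/(3.7D) = 4.17×10^-4; √(3.17ν²L/(gD³h_f)) = 3.37×10^-5
Q = -0.965·0.02712·ln(4.511×10^-4) = 0.2016 m³/s
Check: V = 1.65 m/s, Re = 5.00×10^5, f = 0.02245, h_f = 13.2 m ≈ 13.1 m ✓

Q ≈ 202 L/s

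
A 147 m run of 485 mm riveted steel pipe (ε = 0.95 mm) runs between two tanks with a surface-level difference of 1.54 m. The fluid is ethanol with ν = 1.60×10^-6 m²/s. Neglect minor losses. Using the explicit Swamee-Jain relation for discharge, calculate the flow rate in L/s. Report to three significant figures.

Q ≈ 380 L/s

Swamee-Jain (Type II): Q = -0.965·√(gD⁵h_f/L)·ln[ε/(3.7D) + √(3.17ν²L/(gD³h_f))]
√(gD⁵h_f/L) = √(9.81·0.485⁵·1.54/147) = 0.05252
ε/(3.7D) = 5.29×10^-4; √(3.17ν²L/(gD³h_f)) = 2.63×10^-5
Q = -0.965·0.05252·ln(5.557×10^-4) = 0.3798 m³/s
Check: V = 2.06 m/s, Re = 6.23×10^5, f = 0.02369, h_f = 1.55 m ≈ 1.54 m ✓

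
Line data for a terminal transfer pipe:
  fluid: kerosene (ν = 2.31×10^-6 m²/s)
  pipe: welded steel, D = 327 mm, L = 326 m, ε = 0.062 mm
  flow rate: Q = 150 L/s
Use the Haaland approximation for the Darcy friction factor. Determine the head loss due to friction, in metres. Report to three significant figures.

h_f ≈ 2.64 m

V = 4Q/(πD²) = 4·0.150/(π·0.327²) = 1.786 m/s
Re = VD/ν = 1.786·0.327/2.31×10^-6 = 2.53×10^5 → turbulent
ε/D = 0.062/327 = 1.90×10^-4
Haaland: f = 0.01630
h_f = f(L/D)V²/(2g) = 0.01630·(326/0.327)·1.786²/(2·9.81) = 2.643 m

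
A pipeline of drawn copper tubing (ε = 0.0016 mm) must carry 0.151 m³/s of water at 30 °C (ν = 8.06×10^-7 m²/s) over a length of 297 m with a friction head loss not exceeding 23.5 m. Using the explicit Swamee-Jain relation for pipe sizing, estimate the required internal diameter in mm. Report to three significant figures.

D ≈ 195 mm

Swamee-Jain (Type III): D = 0.66·[ε^1.25·(LQ²/(gh_f))^4.75 + ν·Q^9.4·(L/(gh_f))^5.2]^0.04
LQ²/(gh_f) = 0.02937; L/(gh_f) = 1.288
Term 1 = ε^1.25·(…)^4.75 = 3.01×10^-15; Term 2 = ν·Q^9.4·(…)^5.2 = 5.77×10^-14
D = 0.66·(3.01×10^-15 + 5.77×10^-14)^0.04 = 0.1954 m = 195 mm
Check: V = 5.04 m/s, Re = 1.22×10^6, f = 0.01146, h_f = 22.5 m ≈ 23.5 m ✓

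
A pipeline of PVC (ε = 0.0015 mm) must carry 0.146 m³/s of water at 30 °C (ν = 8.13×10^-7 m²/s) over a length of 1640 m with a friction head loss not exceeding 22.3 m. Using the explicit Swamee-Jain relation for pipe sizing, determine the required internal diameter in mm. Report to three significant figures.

Swamee-Jain (Type III): D = 0.66·[ε^1.25·(LQ²/(gh_f))^4.75 + ν·Q^9.4·(L/(gh_f))^5.2]^0.04
LQ²/(gh_f) = 0.1598; L/(gh_f) = 7.497
Term 1 = ε^1.25·(…)^4.75 = 8.65×10^-12; Term 2 = ν·Q^9.4·(…)^5.2 = 4.02×10^-10
D = 0.66·(8.65×10^-12 + 4.02×10^-10)^0.04 = 0.2780 m = 278 mm
Check: V = 2.40 m/s, Re = 8.22×10^5, f = 0.01212, h_f = 21.1 m ≈ 22.3 m ✓

D ≈ 278 mm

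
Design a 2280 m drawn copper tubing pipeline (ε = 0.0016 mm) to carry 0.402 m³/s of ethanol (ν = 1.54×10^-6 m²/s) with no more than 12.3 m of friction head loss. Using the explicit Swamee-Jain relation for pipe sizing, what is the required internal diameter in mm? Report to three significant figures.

Swamee-Jain (Type III): D = 0.66·[ε^1.25·(LQ²/(gh_f))^4.75 + ν·Q^9.4·(L/(gh_f))^5.2]^0.04
LQ²/(gh_f) = 3.054; L/(gh_f) = 18.90
Term 1 = ε^1.25·(…)^4.75 = 1.14×10^-5; Term 2 = ν·Q^9.4·(…)^5.2 = 0.00127
D = 0.66·(1.14×10^-5 + 0.00127)^0.04 = 0.5057 m = 506 mm
Check: V = 2.00 m/s, Re = 6.57×10^5, f = 0.01253, h_f = 11.5 m ≈ 12.3 m ✓

D ≈ 506 mm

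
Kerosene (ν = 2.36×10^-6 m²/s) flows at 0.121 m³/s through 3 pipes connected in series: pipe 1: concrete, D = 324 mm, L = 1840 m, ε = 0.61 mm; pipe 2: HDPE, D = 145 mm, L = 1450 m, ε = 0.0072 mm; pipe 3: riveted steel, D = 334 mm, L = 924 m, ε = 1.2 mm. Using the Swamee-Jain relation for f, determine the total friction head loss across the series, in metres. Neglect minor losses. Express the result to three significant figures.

H ≈ 407 m

Pipe 1: V = 1.468 m/s, Re = 2.01×10^5, ε/D = 0.00188, f = 0.02414, h_1 = f(L/D)V²/2g = 15.05 m
Pipe 2: V = 7.328 m/s, Re = 4.50×10^5, ε/D = 4.97×10^-5, f = 0.01404, h_2 = f(L/D)V²/2g = 384.2 m
Pipe 3: V = 1.381 m/s, Re = 1.95×10^5, ε/D = 0.00359, f = 0.02833, h_3 = f(L/D)V²/2g = 7.619 m
Series → Q common, losses add: H = Σh = 406.9 m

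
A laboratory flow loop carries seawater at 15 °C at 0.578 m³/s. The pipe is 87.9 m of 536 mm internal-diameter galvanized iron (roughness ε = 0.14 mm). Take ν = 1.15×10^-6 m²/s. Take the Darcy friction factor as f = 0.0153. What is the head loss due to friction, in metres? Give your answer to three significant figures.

h_f ≈ 0.839 m

V = 4Q/(πD²) = 4·0.578/(π·0.536²) = 2.562 m/s
h_f = f(L/D)V²/(2g) = 0.01530·(87.9/0.536)·2.562²/(2·9.81) = 0.8391 m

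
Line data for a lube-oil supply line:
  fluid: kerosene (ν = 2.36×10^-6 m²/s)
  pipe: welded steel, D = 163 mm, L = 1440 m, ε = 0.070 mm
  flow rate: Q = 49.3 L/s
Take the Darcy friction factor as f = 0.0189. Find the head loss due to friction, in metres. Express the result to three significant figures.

V = 4Q/(πD²) = 4·0.0493/(π·0.163²) = 2.363 m/s
h_f = f(L/D)V²/(2g) = 0.01890·(1440/0.163)·2.363²/(2·9.81) = 47.50 m

h_f ≈ 47.5 m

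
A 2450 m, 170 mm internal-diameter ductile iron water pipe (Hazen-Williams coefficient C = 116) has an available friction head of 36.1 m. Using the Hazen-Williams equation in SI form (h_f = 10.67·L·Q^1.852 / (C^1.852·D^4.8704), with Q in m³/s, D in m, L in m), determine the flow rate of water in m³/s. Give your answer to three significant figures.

Q ≈ 0.0314 m³/s

Rearranging: Q = [h_f·C^1.852·D^4.8704 / (10.67·L)]^(1/1.852)
Q = [36.1·116^1.852·0.170^4.8704 / (10.67·2450)]^0.540 = 0.03137 m³/s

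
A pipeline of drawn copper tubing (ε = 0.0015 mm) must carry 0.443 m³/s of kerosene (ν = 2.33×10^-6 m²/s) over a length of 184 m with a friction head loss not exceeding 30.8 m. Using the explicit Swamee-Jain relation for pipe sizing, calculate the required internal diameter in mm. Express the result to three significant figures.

Swamee-Jain (Type III): D = 0.66·[ε^1.25·(LQ²/(gh_f))^4.75 + ν·Q^9.4·(L/(gh_f))^5.2]^0.04
LQ²/(gh_f) = 0.1195; L/(gh_f) = 0.6090
Term 1 = ε^1.25·(…)^4.75 = 2.18×10^-12; Term 2 = ν·Q^9.4·(…)^5.2 = 8.38×10^-11
D = 0.66·(2.18×10^-12 + 8.38×10^-11)^0.04 = 0.2612 m = 261 mm
Check: V = 8.27 m/s, Re = 9.27×10^5, f = 0.01189, h_f = 29.2 m ≈ 30.8 m ✓

D ≈ 261 mm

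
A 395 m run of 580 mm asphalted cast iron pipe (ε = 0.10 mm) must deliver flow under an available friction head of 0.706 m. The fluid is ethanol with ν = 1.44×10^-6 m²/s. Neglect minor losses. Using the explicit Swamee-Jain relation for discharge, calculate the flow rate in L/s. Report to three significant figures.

Swamee-Jain (Type II): Q = -0.965·√(gD⁵h_f/L)·ln[ε/(3.7D) + √(3.17ν²L/(gD³h_f))]
√(gD⁵h_f/L) = √(9.81·0.580⁵·0.706/395) = 0.03392
ε/(3.7D) = 4.66×10^-5; √(3.17ν²L/(gD³h_f)) = 4.38×10^-5
Q = -0.965·0.03392·ln(9.043×10^-5) = 0.3048 m³/s
Check: V = 1.15 m/s, Re = 4.65×10^5, f = 0.01535, h_f = 0.709 m ≈ 0.706 m ✓

Q ≈ 305 L/s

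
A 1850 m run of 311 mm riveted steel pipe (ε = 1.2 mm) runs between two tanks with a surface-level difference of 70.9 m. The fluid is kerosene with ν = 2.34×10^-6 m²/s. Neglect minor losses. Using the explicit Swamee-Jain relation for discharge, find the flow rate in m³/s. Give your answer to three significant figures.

Q ≈ 0.218 m³/s

Swamee-Jain (Type II): Q = -0.965·√(gD⁵h_f/L)·ln[ε/(3.7D) + √(3.17ν²L/(gD³h_f))]
√(gD⁵h_f/L) = √(9.81·0.311⁵·70.9/1850) = 0.03307
ε/(3.7D) = 0.00104; √(3.17ν²L/(gD³h_f)) = 3.92×10^-5
Q = -0.965·0.03307·ln(0.001082) = 0.2179 m³/s
Check: V = 2.87 m/s, Re = 3.81×10^5, f = 0.02854, h_f = 71.2 m ≈ 70.9 m ✓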